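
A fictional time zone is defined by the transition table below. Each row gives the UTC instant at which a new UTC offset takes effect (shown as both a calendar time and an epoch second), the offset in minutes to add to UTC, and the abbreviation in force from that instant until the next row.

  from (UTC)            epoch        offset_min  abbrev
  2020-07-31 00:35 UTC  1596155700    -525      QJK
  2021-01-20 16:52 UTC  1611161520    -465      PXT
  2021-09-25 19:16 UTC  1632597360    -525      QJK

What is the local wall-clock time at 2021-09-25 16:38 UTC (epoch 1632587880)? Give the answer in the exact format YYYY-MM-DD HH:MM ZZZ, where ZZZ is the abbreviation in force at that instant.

Query: 2021-09-25 16:38 UTC
Rule 2/3 (PXT, -07:45): 2021-01-20 16:52 UTC ≤ query < 2021-09-25 19:16 UTC
16·60 + 38 - 465 = 533 min
533 = 0·1440 + 533; 533 = 8·60 + 53 → 08:53, same day
→ 2021-09-25 08:53 PXT

2021-09-25 08:53 PXT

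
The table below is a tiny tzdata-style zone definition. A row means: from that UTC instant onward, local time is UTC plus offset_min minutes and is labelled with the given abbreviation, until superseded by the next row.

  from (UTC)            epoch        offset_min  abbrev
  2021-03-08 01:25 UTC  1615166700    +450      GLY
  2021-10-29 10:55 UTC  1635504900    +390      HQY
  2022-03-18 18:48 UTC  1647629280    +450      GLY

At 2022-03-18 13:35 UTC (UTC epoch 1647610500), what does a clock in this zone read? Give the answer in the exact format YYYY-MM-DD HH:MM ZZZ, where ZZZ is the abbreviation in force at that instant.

Query: 2022-03-18 13:35 UTC
Rule 2/3 (HQY, +06:30): 2021-10-29 10:55 UTC ≤ query < 2022-03-18 18:48 UTC
13·60 + 35 + 390 = 1205 min
1205 = 0·1440 + 1205; 1205 = 20·60 + 5 → 20:05, same day
→ 2022-03-18 20:05 HQY

2022-03-18 20:05 HQY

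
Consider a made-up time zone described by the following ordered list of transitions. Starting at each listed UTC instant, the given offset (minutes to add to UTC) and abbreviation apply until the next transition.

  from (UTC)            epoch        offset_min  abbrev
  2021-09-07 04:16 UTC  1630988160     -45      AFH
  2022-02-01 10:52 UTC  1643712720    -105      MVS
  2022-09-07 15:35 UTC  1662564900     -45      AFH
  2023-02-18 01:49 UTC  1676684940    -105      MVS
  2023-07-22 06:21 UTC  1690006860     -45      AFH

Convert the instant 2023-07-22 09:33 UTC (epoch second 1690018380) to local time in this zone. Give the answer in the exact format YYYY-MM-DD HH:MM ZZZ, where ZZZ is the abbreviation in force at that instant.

2023-07-22 08:48 AFH

Query: 2023-07-22 09:33 UTC
Rule 5/5 (AFH, -00:45): 2023-07-22 06:21 UTC ≤ query < +∞
9·60 + 33 - 45 = 528 min
528 = 0·1440 + 528; 528 = 8·60 + 48 → 08:48, same day
→ 2023-07-22 08:48 AFH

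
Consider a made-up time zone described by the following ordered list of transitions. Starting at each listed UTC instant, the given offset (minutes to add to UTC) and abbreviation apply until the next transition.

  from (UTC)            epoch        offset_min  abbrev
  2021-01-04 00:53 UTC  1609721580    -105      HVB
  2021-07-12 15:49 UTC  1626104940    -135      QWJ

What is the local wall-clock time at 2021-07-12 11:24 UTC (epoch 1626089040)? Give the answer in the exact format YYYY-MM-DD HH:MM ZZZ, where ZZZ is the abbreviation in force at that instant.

2021-07-12 09:39 HVB

Query: 2021-07-12 11:24 UTC
Rule 1/2 (HVB, -01:45): 2021-01-04 00:53 UTC ≤ query < 2021-07-12 15:49 UTC
11·60 + 24 - 105 = 579 min
579 = 0·1440 + 579; 579 = 9·60 + 39 → 09:39, same day
→ 2021-07-12 09:39 HVB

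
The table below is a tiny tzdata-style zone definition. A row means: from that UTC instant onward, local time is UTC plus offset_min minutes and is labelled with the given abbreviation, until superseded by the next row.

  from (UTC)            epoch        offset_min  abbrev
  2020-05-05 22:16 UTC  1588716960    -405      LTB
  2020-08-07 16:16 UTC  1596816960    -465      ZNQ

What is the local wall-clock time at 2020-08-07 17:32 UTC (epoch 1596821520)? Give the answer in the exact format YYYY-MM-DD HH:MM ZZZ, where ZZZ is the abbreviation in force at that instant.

Query: 2020-08-07 17:32 UTC
Rule 2/2 (ZNQ, -07:45): 2020-08-07 16:16 UTC ≤ query < +∞
17·60 + 32 - 465 = 587 min
587 = 0·1440 + 587; 587 = 9·60 + 47 → 09:47, same day
→ 2020-08-07 09:47 ZNQ

2020-08-07 09:47 ZNQ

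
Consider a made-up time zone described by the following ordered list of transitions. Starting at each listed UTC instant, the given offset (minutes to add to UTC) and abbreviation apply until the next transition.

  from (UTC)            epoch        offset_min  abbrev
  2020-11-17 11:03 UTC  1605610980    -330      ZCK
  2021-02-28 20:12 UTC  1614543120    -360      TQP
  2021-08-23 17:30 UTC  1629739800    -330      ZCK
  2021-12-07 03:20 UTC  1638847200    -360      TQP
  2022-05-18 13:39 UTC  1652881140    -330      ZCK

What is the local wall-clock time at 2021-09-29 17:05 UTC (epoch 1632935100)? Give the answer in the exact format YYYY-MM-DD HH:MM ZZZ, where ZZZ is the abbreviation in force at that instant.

Query: 2021-09-29 17:05 UTC
Rule 3/5 (ZCK, -05:30): 2021-08-23 17:30 UTC ≤ query < 2021-12-07 03:20 UTC
17·60 + 5 - 330 = 695 min
695 = 0·1440 + 695; 695 = 11·60 + 35 → 11:35, same day
→ 2021-09-29 11:35 ZCK

2021-09-29 11:35 ZCK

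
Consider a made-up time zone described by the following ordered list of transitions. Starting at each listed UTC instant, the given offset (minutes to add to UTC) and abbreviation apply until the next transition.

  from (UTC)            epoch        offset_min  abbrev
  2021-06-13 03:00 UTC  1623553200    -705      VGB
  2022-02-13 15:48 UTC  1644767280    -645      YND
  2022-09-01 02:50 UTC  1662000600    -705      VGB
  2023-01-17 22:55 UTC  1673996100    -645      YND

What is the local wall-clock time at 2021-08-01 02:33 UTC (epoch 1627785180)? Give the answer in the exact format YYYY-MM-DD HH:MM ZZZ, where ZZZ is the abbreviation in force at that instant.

Query: 2021-08-01 02:33 UTC
Rule 1/4 (VGB, -11:45): 2021-06-13 03:00 UTC ≤ query < 2022-02-13 15:48 UTC
2·60 + 33 - 705 = -552 min
-552 = -1·1440 + 888; 888 = 14·60 + 48 → 14:48, 2021-08-01 - 1 day = 2021-07-31
→ 2021-07-31 14:48 VGB

2021-07-31 14:48 VGB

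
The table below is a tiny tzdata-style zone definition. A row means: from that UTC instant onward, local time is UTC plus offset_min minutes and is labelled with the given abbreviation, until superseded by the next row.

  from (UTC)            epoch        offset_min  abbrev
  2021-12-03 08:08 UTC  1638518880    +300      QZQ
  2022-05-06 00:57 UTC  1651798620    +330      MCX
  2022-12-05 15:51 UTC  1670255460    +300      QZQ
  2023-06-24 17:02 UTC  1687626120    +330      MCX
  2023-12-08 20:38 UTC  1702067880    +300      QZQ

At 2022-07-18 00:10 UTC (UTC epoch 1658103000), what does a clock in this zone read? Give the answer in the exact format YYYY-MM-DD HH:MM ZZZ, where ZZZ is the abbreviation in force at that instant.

2022-07-18 05:40 MCX

Query: 2022-07-18 00:10 UTC
Rule 2/5 (MCX, +05:30): 2022-05-06 00:57 UTC ≤ query < 2022-12-05 15:51 UTC
0·60 + 10 + 330 = 340 min
340 = 0·1440 + 340; 340 = 5·60 + 40 → 05:40, same day
→ 2022-07-18 05:40 MCX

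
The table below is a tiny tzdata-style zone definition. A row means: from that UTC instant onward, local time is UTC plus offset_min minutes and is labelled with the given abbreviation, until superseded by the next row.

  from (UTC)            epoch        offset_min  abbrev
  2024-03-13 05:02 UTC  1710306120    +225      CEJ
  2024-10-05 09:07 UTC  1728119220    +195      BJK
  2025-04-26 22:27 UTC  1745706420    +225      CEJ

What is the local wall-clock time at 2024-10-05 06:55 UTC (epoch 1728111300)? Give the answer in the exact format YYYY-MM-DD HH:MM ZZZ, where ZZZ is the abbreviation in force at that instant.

2024-10-05 10:40 CEJ

Query: 2024-10-05 06:55 UTC
Rule 1/3 (CEJ, +03:45): 2024-03-13 05:02 UTC ≤ query < 2024-10-05 09:07 UTC
6·60 + 55 + 225 = 640 min
640 = 0·1440 + 640; 640 = 10·60 + 40 → 10:40, same day
→ 2024-10-05 10:40 CEJ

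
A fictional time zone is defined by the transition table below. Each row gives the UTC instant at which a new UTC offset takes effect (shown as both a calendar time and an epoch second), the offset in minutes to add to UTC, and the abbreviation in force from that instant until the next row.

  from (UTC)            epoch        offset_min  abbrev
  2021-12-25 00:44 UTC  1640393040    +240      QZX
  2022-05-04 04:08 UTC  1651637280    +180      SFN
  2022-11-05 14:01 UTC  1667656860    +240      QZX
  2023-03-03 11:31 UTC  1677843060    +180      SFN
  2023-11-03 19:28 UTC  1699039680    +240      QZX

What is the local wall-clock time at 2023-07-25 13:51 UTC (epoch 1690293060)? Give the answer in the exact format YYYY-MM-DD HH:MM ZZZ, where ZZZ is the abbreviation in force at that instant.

2023-07-25 16:51 SFN

Query: 2023-07-25 13:51 UTC
Rule 4/5 (SFN, +03:00): 2023-03-03 11:31 UTC ≤ query < 2023-11-03 19:28 UTC
13·60 + 51 + 180 = 1011 min
1011 = 0·1440 + 1011; 1011 = 16·60 + 51 → 16:51, same day
→ 2023-07-25 16:51 SFN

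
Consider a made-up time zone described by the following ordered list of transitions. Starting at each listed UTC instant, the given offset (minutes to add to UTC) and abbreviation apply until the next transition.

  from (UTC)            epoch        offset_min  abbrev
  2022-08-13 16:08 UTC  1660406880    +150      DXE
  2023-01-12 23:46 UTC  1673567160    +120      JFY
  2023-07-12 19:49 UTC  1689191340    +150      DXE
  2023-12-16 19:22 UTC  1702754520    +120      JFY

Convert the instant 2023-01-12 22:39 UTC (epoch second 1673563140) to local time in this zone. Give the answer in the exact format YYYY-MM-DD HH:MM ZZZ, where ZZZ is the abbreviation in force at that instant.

Query: 2023-01-12 22:39 UTC
Rule 1/4 (DXE, +02:30): 2022-08-13 16:08 UTC ≤ query < 2023-01-12 23:46 UTC
22·60 + 39 + 150 = 1509 min
1509 = 1·1440 + 69; 69 = 1·60 + 9 → 01:09, 2023-01-12 + 1 day = 2023-01-13
→ 2023-01-13 01:09 DXE

2023-01-13 01:09 DXE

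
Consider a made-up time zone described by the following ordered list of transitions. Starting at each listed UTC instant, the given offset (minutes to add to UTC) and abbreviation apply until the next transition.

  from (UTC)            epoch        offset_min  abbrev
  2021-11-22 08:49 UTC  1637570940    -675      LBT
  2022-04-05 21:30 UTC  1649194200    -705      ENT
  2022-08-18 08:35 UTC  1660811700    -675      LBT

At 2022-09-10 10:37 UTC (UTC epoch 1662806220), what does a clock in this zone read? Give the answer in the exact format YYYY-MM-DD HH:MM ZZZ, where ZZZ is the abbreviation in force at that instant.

2022-09-09 23:22 LBT

Query: 2022-09-10 10:37 UTC
Rule 3/3 (LBT, -11:15): 2022-08-18 08:35 UTC ≤ query < +∞
10·60 + 37 - 675 = -38 min
-38 = -1·1440 + 1402; 1402 = 23·60 + 22 → 23:22, 2022-09-10 - 1 day = 2022-09-09
→ 2022-09-09 23:22 LBT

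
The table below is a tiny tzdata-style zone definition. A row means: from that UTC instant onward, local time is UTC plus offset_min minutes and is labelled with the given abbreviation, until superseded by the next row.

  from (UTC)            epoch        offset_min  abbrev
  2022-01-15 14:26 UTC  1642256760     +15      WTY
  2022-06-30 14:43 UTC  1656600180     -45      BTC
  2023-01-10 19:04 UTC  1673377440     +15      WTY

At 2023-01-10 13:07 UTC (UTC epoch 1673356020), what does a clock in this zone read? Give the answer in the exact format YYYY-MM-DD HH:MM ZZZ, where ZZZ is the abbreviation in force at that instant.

Query: 2023-01-10 13:07 UTC
Rule 2/3 (BTC, -00:45): 2022-06-30 14:43 UTC ≤ query < 2023-01-10 19:04 UTC
13·60 + 7 - 45 = 742 min
742 = 0·1440 + 742; 742 = 12·60 + 22 → 12:22, same day
→ 2023-01-10 12:22 BTC

2023-01-10 12:22 BTC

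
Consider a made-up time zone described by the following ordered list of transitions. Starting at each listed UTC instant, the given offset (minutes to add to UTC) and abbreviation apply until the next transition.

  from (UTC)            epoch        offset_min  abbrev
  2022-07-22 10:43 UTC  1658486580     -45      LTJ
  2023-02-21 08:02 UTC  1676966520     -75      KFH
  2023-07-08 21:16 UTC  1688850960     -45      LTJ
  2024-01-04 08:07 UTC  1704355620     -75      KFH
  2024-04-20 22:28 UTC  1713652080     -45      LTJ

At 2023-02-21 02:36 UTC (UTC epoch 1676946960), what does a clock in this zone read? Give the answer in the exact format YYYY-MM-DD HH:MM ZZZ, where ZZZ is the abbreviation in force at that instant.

Query: 2023-02-21 02:36 UTC
Rule 1/5 (LTJ, -00:45): 2022-07-22 10:43 UTC ≤ query < 2023-02-21 08:02 UTC
2·60 + 36 - 45 = 111 min
111 = 0·1440 + 111; 111 = 1·60 + 51 → 01:51, same day
→ 2023-02-21 01:51 LTJ

2023-02-21 01:51 LTJ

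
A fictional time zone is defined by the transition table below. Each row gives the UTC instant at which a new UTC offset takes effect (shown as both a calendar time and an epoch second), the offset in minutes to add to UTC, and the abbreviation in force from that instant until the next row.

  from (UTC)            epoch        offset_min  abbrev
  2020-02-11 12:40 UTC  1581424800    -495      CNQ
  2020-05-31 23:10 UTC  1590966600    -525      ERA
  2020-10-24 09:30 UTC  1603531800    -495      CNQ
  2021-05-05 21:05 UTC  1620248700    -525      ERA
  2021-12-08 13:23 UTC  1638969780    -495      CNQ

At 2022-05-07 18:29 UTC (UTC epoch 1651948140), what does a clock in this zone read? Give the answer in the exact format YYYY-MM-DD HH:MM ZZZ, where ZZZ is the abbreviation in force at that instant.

Query: 2022-05-07 18:29 UTC
Rule 5/5 (CNQ, -08:15): 2021-12-08 13:23 UTC ≤ query < +∞
18·60 + 29 - 495 = 614 min
614 = 0·1440 + 614; 614 = 10·60 + 14 → 10:14, same day
→ 2022-05-07 10:14 CNQ

2022-05-07 10:14 CNQ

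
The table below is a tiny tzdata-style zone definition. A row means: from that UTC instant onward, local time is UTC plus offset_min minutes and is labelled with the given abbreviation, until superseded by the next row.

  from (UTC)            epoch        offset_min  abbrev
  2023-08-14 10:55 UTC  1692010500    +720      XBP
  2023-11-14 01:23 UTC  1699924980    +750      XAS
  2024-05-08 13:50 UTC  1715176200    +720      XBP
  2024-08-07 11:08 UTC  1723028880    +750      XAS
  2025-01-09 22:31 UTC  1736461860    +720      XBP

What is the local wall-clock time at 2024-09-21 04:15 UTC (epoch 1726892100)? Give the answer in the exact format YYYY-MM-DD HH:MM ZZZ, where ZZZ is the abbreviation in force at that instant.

Query: 2024-09-21 04:15 UTC
Rule 4/5 (XAS, +12:30): 2024-08-07 11:08 UTC ≤ query < 2025-01-09 22:31 UTC
4·60 + 15 + 750 = 1005 min
1005 = 0·1440 + 1005; 1005 = 16·60 + 45 → 16:45, same day
→ 2024-09-21 16:45 XAS

2024-09-21 16:45 XAS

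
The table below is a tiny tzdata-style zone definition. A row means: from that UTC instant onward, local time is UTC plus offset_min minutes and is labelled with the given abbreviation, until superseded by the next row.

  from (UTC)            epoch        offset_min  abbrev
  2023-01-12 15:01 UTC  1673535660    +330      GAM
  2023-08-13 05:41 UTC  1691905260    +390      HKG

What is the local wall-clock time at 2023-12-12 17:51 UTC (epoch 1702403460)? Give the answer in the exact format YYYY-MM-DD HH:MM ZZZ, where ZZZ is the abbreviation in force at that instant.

2023-12-13 00:21 HKG

Query: 2023-12-12 17:51 UTC
Rule 2/2 (HKG, +06:30): 2023-08-13 05:41 UTC ≤ query < +∞
17·60 + 51 + 390 = 1461 min
1461 = 1·1440 + 21; 21 = 0·60 + 21 → 00:21, 2023-12-12 + 1 day = 2023-12-13
→ 2023-12-13 00:21 HKG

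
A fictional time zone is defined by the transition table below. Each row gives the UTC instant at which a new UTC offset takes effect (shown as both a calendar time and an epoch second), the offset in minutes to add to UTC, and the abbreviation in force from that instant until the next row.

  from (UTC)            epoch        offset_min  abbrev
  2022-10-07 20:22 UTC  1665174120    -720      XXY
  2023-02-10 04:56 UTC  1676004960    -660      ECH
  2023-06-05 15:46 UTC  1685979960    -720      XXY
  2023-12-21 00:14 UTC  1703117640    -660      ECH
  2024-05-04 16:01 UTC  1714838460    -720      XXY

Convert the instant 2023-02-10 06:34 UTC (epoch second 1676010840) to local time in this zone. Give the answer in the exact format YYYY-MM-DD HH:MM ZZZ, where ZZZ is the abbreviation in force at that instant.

Query: 2023-02-10 06:34 UTC
Rule 2/5 (ECH, -11:00): 2023-02-10 04:56 UTC ≤ query < 2023-06-05 15:46 UTC
6·60 + 34 - 660 = -266 min
-266 = -1·1440 + 1174; 1174 = 19·60 + 34 → 19:34, 2023-02-10 - 1 day = 2023-02-09
→ 2023-02-09 19:34 ECH

2023-02-09 19:34 ECH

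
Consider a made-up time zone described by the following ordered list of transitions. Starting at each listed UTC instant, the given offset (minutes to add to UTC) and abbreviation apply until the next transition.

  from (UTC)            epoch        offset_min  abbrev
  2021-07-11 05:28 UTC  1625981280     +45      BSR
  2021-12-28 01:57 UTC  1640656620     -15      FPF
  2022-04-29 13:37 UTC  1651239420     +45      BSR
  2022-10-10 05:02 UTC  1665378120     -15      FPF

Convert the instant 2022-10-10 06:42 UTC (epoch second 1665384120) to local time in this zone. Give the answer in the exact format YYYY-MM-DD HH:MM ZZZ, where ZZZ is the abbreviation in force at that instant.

2022-10-10 06:27 FPF

Query: 2022-10-10 06:42 UTC
Rule 4/4 (FPF, -00:15): 2022-10-10 05:02 UTC ≤ query < +∞
6·60 + 42 - 15 = 387 min
387 = 0·1440 + 387; 387 = 6·60 + 27 → 06:27, same day
→ 2022-10-10 06:27 FPF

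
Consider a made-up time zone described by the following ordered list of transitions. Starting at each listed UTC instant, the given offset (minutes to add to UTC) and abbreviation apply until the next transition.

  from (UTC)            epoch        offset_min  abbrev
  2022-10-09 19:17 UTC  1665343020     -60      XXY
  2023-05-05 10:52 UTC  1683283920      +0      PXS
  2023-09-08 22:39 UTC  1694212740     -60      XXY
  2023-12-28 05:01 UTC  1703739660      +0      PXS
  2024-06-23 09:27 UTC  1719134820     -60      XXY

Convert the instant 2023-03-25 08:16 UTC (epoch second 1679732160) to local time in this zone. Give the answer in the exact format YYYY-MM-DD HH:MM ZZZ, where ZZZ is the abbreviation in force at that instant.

Query: 2023-03-25 08:16 UTC
Rule 1/5 (XXY, -01:00): 2022-10-09 19:17 UTC ≤ query < 2023-05-05 10:52 UTC
8·60 + 16 - 60 = 436 min
436 = 0·1440 + 436; 436 = 7·60 + 16 → 07:16, same day
→ 2023-03-25 07:16 XXY

2023-03-25 07:16 XXY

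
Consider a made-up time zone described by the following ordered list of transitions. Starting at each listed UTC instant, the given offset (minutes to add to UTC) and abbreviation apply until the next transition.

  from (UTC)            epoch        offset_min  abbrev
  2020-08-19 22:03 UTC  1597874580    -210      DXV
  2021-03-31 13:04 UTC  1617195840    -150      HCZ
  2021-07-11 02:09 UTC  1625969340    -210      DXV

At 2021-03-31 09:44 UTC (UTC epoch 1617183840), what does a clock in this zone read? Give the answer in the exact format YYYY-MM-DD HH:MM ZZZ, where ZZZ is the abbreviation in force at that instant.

2021-03-31 06:14 DXV

Query: 2021-03-31 09:44 UTC
Rule 1/3 (DXV, -03:30): 2020-08-19 22:03 UTC ≤ query < 2021-03-31 13:04 UTC
9·60 + 44 - 210 = 374 min
374 = 0·1440 + 374; 374 = 6·60 + 14 → 06:14, same day
→ 2021-03-31 06:14 DXV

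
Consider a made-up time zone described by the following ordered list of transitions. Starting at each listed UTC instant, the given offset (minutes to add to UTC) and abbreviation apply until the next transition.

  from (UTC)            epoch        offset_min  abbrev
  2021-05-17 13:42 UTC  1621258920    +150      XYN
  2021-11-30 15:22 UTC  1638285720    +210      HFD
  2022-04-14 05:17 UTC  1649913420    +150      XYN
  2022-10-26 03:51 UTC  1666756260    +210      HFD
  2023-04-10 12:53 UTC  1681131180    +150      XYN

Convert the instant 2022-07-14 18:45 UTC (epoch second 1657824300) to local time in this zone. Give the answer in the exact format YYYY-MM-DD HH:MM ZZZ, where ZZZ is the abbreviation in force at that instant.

2022-07-14 21:15 XYN

Query: 2022-07-14 18:45 UTC
Rule 3/5 (XYN, +02:30): 2022-04-14 05:17 UTC ≤ query < 2022-10-26 03:51 UTC
18·60 + 45 + 150 = 1275 min
1275 = 0·1440 + 1275; 1275 = 21·60 + 15 → 21:15, same day
→ 2022-07-14 21:15 XYN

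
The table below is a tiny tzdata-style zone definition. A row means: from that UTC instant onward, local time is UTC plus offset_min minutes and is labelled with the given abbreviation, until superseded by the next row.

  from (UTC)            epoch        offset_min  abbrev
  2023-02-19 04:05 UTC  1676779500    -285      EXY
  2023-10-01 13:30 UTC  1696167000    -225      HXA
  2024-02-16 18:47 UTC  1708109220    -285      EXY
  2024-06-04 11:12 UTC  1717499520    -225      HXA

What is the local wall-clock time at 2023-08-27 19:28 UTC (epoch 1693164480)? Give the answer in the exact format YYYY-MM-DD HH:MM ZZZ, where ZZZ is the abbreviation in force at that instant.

2023-08-27 14:43 EXY

Query: 2023-08-27 19:28 UTC
Rule 1/4 (EXY, -04:45): 2023-02-19 04:05 UTC ≤ query < 2023-10-01 13:30 UTC
19·60 + 28 - 285 = 883 min
883 = 0·1440 + 883; 883 = 14·60 + 43 → 14:43, same day
→ 2023-08-27 14:43 EXY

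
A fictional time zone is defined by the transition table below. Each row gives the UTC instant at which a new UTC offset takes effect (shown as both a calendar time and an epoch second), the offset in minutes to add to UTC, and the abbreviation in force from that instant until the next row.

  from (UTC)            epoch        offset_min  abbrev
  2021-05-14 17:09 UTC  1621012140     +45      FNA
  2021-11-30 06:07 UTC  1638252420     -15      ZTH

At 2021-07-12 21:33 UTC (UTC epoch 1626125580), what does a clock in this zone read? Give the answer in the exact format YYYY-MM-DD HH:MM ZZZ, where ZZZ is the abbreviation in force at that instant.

2021-07-12 22:18 FNA

Query: 2021-07-12 21:33 UTC
Rule 1/2 (FNA, +00:45): 2021-05-14 17:09 UTC ≤ query < 2021-11-30 06:07 UTC
21·60 + 33 + 45 = 1338 min
1338 = 0·1440 + 1338; 1338 = 22·60 + 18 → 22:18, same day
→ 2021-07-12 22:18 FNA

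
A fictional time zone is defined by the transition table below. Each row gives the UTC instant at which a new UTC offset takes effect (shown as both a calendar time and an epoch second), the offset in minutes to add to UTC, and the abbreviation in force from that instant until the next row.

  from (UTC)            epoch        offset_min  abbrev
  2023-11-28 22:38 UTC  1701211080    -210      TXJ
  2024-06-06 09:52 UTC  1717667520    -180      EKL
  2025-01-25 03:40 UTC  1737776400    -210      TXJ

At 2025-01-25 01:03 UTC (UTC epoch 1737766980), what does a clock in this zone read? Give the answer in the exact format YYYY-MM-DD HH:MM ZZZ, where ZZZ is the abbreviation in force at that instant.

Query: 2025-01-25 01:03 UTC
Rule 2/3 (EKL, -03:00): 2024-06-06 09:52 UTC ≤ query < 2025-01-25 03:40 UTC
1·60 + 3 - 180 = -117 min
-117 = -1·1440 + 1323; 1323 = 22·60 + 3 → 22:03, 2025-01-25 - 1 day = 2025-01-24
→ 2025-01-24 22:03 EKL

2025-01-24 22:03 EKL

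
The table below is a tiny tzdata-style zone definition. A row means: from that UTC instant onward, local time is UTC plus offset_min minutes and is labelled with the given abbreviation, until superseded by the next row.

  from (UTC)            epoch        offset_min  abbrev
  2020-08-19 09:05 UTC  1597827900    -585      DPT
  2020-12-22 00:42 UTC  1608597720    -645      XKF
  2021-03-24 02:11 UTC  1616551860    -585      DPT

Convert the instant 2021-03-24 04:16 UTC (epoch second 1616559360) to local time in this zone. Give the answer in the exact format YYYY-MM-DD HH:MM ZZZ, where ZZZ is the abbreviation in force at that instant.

Query: 2021-03-24 04:16 UTC
Rule 3/3 (DPT, -09:45): 2021-03-24 02:11 UTC ≤ query < +∞
4·60 + 16 - 585 = -329 min
-329 = -1·1440 + 1111; 1111 = 18·60 + 31 → 18:31, 2021-03-24 - 1 day = 2021-03-23
→ 2021-03-23 18:31 DPT

2021-03-23 18:31 DPT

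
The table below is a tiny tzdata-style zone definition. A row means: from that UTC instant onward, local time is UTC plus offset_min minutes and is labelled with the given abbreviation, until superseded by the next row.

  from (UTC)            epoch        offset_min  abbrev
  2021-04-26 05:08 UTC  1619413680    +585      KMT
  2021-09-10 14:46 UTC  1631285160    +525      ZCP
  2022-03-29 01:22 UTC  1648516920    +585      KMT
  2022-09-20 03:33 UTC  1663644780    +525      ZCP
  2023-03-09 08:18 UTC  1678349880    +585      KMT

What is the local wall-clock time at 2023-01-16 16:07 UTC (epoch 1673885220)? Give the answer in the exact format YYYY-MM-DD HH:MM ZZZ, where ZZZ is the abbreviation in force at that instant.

Query: 2023-01-16 16:07 UTC
Rule 4/5 (ZCP, +08:45): 2022-09-20 03:33 UTC ≤ query < 2023-03-09 08:18 UTC
16·60 + 7 + 525 = 1492 min
1492 = 1·1440 + 52; 52 = 0·60 + 52 → 00:52, 2023-01-16 + 1 day = 2023-01-17
→ 2023-01-17 00:52 ZCP

2023-01-17 00:52 ZCP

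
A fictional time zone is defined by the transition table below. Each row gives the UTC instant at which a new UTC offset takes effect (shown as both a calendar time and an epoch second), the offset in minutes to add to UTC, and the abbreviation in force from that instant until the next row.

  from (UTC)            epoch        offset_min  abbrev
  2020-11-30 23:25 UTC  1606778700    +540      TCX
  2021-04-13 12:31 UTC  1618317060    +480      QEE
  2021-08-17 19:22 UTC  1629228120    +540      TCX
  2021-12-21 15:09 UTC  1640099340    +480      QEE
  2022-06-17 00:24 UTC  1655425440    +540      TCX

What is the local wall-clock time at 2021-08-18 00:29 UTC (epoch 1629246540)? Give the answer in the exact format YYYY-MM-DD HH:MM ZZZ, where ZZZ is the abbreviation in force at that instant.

Query: 2021-08-18 00:29 UTC
Rule 3/5 (TCX, +09:00): 2021-08-17 19:22 UTC ≤ query < 2021-12-21 15:09 UTC
0·60 + 29 + 540 = 569 min
569 = 0·1440 + 569; 569 = 9·60 + 29 → 09:29, same day
→ 2021-08-18 09:29 TCX

2021-08-18 09:29 TCX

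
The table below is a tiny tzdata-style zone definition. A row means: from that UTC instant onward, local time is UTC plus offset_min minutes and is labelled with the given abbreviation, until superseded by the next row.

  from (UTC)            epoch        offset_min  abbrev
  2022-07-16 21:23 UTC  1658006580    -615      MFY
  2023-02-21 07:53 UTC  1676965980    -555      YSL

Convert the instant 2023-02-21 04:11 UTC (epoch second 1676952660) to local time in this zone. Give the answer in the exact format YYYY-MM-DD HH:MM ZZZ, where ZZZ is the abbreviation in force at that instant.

2023-02-20 17:56 MFY

Query: 2023-02-21 04:11 UTC
Rule 1/2 (MFY, -10:15): 2022-07-16 21:23 UTC ≤ query < 2023-02-21 07:53 UTC
4·60 + 11 - 615 = -364 min
-364 = -1·1440 + 1076; 1076 = 17·60 + 56 → 17:56, 2023-02-21 - 1 day = 2023-02-20
→ 2023-02-20 17:56 MFY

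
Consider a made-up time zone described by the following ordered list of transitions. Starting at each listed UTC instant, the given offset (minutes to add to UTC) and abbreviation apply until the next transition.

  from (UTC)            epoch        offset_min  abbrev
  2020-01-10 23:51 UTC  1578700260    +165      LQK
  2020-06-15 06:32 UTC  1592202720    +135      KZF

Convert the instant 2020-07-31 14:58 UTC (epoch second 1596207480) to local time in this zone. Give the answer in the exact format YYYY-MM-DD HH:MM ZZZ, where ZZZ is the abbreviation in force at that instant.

2020-07-31 17:13 KZF

Query: 2020-07-31 14:58 UTC
Rule 2/2 (KZF, +02:15): 2020-06-15 06:32 UTC ≤ query < +∞
14·60 + 58 + 135 = 1033 min
1033 = 0·1440 + 1033; 1033 = 17·60 + 13 → 17:13, same day
→ 2020-07-31 17:13 KZF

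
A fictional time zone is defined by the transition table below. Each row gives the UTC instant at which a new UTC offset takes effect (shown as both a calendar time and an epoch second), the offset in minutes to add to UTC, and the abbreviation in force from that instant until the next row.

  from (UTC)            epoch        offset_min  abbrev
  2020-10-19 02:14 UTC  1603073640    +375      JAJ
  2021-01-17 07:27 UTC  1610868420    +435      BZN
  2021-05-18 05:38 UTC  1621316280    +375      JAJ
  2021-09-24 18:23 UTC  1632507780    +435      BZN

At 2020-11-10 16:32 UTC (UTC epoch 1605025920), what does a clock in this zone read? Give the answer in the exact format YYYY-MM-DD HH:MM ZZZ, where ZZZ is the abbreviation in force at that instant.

2020-11-10 22:47 JAJ

Query: 2020-11-10 16:32 UTC
Rule 1/4 (JAJ, +06:15): 2020-10-19 02:14 UTC ≤ query < 2021-01-17 07:27 UTC
16·60 + 32 + 375 = 1367 min
1367 = 0·1440 + 1367; 1367 = 22·60 + 47 → 22:47, same day
→ 2020-11-10 22:47 JAJ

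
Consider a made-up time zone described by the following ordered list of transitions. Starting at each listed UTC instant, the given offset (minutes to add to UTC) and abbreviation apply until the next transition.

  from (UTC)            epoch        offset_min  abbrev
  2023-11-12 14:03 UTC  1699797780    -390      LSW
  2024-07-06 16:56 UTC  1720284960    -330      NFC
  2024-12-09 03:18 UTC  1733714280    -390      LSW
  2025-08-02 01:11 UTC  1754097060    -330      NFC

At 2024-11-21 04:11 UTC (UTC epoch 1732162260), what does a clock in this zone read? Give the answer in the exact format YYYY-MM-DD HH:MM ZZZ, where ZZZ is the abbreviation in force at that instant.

2024-11-20 22:41 NFC

Query: 2024-11-21 04:11 UTC
Rule 2/4 (NFC, -05:30): 2024-07-06 16:56 UTC ≤ query < 2024-12-09 03:18 UTC
4·60 + 11 - 330 = -79 min
-79 = -1·1440 + 1361; 1361 = 22·60 + 41 → 22:41, 2024-11-21 - 1 day = 2024-11-20
→ 2024-11-20 22:41 NFC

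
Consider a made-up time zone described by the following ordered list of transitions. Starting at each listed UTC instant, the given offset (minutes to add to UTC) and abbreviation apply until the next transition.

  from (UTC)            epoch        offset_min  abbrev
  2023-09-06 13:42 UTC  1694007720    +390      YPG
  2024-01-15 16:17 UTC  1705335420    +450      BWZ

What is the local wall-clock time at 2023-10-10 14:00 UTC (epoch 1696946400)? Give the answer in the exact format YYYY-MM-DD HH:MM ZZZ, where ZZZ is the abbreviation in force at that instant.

Query: 2023-10-10 14:00 UTC
Rule 1/2 (YPG, +06:30): 2023-09-06 13:42 UTC ≤ query < 2024-01-15 16:17 UTC
14·60 + 0 + 390 = 1230 min
1230 = 0·1440 + 1230; 1230 = 20·60 + 30 → 20:30, same day
→ 2023-10-10 20:30 YPG

2023-10-10 20:30 YPG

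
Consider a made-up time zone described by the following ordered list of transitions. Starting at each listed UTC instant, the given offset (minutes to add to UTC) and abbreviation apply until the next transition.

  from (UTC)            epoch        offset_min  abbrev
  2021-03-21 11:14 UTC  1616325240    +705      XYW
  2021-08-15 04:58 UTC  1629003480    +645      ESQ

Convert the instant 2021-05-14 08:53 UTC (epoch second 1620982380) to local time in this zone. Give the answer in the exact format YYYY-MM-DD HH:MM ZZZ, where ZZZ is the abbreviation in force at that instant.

2021-05-14 20:38 XYW

Query: 2021-05-14 08:53 UTC
Rule 1/2 (XYW, +11:45): 2021-03-21 11:14 UTC ≤ query < 2021-08-15 04:58 UTC
8·60 + 53 + 705 = 1238 min
1238 = 0·1440 + 1238; 1238 = 20·60 + 38 → 20:38, same day
→ 2021-05-14 20:38 XYW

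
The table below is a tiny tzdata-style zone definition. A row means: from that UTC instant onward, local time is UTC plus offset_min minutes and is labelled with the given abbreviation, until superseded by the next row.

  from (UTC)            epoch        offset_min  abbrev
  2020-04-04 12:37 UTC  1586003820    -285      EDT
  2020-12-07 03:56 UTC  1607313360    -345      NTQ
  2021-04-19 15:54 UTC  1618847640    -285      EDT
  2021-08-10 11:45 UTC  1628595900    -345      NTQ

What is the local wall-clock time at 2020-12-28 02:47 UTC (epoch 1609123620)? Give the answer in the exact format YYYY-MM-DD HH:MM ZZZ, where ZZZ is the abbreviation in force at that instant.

2020-12-27 21:02 NTQ

Query: 2020-12-28 02:47 UTC
Rule 2/4 (NTQ, -05:45): 2020-12-07 03:56 UTC ≤ query < 2021-04-19 15:54 UTC
2·60 + 47 - 345 = -178 min
-178 = -1·1440 + 1262; 1262 = 21·60 + 2 → 21:02, 2020-12-28 - 1 day = 2020-12-27
→ 2020-12-27 21:02 NTQ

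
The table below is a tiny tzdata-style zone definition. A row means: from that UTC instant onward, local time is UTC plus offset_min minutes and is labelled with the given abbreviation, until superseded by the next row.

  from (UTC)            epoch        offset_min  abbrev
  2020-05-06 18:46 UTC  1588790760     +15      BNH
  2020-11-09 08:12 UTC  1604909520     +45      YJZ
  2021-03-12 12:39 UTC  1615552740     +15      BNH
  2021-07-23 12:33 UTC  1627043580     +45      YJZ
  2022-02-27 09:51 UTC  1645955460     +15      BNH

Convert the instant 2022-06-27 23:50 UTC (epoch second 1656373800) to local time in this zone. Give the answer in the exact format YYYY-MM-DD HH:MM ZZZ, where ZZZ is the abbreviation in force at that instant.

2022-06-28 00:05 BNH

Query: 2022-06-27 23:50 UTC
Rule 5/5 (BNH, +00:15): 2022-02-27 09:51 UTC ≤ query < +∞
23·60 + 50 + 15 = 1445 min
1445 = 1·1440 + 5; 5 = 0·60 + 5 → 00:05, 2022-06-27 + 1 day = 2022-06-28
→ 2022-06-28 00:05 BNH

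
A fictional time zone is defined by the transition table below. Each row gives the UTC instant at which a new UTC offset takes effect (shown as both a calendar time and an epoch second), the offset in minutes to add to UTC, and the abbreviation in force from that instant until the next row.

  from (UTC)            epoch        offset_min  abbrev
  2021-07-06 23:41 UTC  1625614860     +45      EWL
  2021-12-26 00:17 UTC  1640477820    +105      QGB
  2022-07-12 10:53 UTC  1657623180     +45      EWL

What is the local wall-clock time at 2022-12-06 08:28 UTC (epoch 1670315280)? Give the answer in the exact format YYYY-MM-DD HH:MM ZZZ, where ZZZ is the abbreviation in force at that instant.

2022-12-06 09:13 EWL

Query: 2022-12-06 08:28 UTC
Rule 3/3 (EWL, +00:45): 2022-07-12 10:53 UTC ≤ query < +∞
8·60 + 28 + 45 = 553 min
553 = 0·1440 + 553; 553 = 9·60 + 13 → 09:13, same day
→ 2022-12-06 09:13 EWL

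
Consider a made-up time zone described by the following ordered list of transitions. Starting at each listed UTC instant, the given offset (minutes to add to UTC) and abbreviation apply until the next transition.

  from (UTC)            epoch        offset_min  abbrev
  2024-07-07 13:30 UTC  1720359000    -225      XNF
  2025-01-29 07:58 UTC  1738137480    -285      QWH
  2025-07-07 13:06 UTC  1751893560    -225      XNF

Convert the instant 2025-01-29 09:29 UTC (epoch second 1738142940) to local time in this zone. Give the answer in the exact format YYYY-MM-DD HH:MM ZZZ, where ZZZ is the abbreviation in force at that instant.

Query: 2025-01-29 09:29 UTC
Rule 2/3 (QWH, -04:45): 2025-01-29 07:58 UTC ≤ query < 2025-07-07 13:06 UTC
9·60 + 29 - 285 = 284 min
284 = 0·1440 + 284; 284 = 4·60 + 44 → 04:44, same day
→ 2025-01-29 04:44 QWH

2025-01-29 04:44 QWH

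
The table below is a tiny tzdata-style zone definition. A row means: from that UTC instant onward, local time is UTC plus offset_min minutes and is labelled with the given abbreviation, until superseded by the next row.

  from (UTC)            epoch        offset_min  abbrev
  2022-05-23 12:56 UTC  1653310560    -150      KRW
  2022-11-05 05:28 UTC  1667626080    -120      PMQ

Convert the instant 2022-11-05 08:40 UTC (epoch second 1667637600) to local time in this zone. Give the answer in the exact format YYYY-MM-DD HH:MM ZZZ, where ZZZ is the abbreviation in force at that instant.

Query: 2022-11-05 08:40 UTC
Rule 2/2 (PMQ, -02:00): 2022-11-05 05:28 UTC ≤ query < +∞
8·60 + 40 - 120 = 400 min
400 = 0·1440 + 400; 400 = 6·60 + 40 → 06:40, same day
→ 2022-11-05 06:40 PMQ

2022-11-05 06:40 PMQ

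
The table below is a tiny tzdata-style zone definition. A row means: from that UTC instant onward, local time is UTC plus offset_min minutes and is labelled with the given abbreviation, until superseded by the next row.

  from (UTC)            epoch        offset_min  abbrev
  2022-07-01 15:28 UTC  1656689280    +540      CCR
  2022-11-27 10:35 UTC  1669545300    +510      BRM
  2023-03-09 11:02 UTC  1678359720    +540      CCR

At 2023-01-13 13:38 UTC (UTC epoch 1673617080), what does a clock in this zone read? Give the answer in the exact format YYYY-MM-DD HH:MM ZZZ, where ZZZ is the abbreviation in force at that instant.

2023-01-13 22:08 BRM

Query: 2023-01-13 13:38 UTC
Rule 2/3 (BRM, +08:30): 2022-11-27 10:35 UTC ≤ query < 2023-03-09 11:02 UTC
13·60 + 38 + 510 = 1328 min
1328 = 0·1440 + 1328; 1328 = 22·60 + 8 → 22:08, same day
→ 2023-01-13 22:08 BRM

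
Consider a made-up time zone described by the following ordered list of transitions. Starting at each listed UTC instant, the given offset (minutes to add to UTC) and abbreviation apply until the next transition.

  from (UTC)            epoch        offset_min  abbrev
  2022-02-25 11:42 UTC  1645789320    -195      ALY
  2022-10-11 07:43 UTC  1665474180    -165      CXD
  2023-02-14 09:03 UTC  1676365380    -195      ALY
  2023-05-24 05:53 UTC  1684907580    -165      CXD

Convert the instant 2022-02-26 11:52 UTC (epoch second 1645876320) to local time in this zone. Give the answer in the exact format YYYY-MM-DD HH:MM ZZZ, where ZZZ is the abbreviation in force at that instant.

2022-02-26 08:37 ALY

Query: 2022-02-26 11:52 UTC
Rule 1/4 (ALY, -03:15): 2022-02-25 11:42 UTC ≤ query < 2022-10-11 07:43 UTC
11·60 + 52 - 195 = 517 min
517 = 0·1440 + 517; 517 = 8·60 + 37 → 08:37, same day
→ 2022-02-26 08:37 ALY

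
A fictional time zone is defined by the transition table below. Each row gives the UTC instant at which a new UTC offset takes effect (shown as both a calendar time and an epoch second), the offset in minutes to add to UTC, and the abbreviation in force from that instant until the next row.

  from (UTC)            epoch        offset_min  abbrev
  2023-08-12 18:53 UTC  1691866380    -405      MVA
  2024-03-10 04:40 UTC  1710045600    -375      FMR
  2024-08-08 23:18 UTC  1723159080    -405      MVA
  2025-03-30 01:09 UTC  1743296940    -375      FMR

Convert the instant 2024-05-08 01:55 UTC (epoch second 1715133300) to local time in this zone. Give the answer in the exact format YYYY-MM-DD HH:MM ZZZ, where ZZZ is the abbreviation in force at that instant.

2024-05-07 19:40 FMR

Query: 2024-05-08 01:55 UTC
Rule 2/4 (FMR, -06:15): 2024-03-10 04:40 UTC ≤ query < 2024-08-08 23:18 UTC
1·60 + 55 - 375 = -260 min
-260 = -1·1440 + 1180; 1180 = 19·60 + 40 → 19:40, 2024-05-08 - 1 day = 2024-05-07
→ 2024-05-07 19:40 FMR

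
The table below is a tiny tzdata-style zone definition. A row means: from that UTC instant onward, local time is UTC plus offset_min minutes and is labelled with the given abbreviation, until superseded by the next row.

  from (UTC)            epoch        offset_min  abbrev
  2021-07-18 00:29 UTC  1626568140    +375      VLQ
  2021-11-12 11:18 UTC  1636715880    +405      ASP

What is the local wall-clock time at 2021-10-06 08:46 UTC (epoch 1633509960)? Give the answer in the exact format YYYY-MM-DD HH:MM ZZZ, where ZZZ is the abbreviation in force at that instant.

2021-10-06 15:01 VLQ

Query: 2021-10-06 08:46 UTC
Rule 1/2 (VLQ, +06:15): 2021-07-18 00:29 UTC ≤ query < 2021-11-12 11:18 UTC
8·60 + 46 + 375 = 901 min
901 = 0·1440 + 901; 901 = 15·60 + 1 → 15:01, same day
→ 2021-10-06 15:01 VLQ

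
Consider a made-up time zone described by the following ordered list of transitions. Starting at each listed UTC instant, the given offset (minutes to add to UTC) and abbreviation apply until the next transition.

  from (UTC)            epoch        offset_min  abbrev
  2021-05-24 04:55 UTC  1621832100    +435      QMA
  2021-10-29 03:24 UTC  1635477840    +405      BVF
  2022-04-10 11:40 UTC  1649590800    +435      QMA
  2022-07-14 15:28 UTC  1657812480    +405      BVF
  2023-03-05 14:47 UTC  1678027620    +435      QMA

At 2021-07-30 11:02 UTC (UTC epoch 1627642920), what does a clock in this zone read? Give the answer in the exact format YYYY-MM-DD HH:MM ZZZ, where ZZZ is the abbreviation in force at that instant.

2021-07-30 18:17 QMA

Query: 2021-07-30 11:02 UTC
Rule 1/5 (QMA, +07:15): 2021-05-24 04:55 UTC ≤ query < 2021-10-29 03:24 UTC
11·60 + 2 + 435 = 1097 min
1097 = 0·1440 + 1097; 1097 = 18·60 + 17 → 18:17, same day
→ 2021-07-30 18:17 QMA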